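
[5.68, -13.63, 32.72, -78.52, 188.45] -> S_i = 5.68*(-2.40)^i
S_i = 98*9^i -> [98, 882, 7938, 71442, 642978]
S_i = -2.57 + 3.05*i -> [-2.57, 0.48, 3.53, 6.58, 9.63]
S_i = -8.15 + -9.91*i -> [-8.15, -18.06, -27.97, -37.88, -47.79]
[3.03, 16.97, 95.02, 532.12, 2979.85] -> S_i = 3.03*5.60^i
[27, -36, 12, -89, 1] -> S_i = Random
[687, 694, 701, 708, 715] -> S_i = 687 + 7*i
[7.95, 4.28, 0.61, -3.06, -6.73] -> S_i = 7.95 + -3.67*i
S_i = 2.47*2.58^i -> [2.47, 6.37, 16.44, 42.42, 109.44]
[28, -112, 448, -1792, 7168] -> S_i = 28*-4^i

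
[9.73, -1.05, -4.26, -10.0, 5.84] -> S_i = Random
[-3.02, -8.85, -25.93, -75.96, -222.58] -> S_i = -3.02*2.93^i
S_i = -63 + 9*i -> [-63, -54, -45, -36, -27]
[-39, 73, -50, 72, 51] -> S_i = Random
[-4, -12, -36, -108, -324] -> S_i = -4*3^i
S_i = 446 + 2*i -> [446, 448, 450, 452, 454]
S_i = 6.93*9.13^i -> [6.93, 63.27, 577.66, 5274.07, 48152.22]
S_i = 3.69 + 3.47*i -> [3.69, 7.16, 10.63, 14.1, 17.57]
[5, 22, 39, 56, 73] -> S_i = 5 + 17*i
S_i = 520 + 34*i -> [520, 554, 588, 622, 656]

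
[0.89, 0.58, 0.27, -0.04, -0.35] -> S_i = 0.89 + -0.31*i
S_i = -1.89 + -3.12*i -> [-1.89, -5.01, -8.13, -11.25, -14.37]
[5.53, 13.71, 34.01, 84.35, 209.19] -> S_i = 5.53*2.48^i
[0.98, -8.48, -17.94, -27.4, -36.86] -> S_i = 0.98 + -9.46*i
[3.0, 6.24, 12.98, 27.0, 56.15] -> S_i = 3.00*2.08^i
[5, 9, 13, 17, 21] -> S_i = 5 + 4*i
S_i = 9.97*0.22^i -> [9.97, 2.19, 0.48, 0.11, 0.02]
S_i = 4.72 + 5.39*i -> [4.72, 10.11, 15.5, 20.89, 26.28]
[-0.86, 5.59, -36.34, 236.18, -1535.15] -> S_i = -0.86*(-6.50)^i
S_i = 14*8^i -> [14, 112, 896, 7168, 57344]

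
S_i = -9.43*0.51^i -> [-9.43, -4.81, -2.45, -1.25, -0.64]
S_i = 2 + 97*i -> [2, 99, 196, 293, 390]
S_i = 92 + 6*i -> [92, 98, 104, 110, 116]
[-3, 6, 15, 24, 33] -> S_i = -3 + 9*i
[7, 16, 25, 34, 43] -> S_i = 7 + 9*i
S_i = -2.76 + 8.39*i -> [-2.76, 5.63, 14.02, 22.41, 30.8]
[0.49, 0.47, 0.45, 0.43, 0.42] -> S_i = 0.49*0.96^i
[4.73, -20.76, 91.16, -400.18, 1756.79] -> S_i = 4.73*(-4.39)^i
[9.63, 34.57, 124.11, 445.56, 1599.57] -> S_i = 9.63*3.59^i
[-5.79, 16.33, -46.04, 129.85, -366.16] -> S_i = -5.79*(-2.82)^i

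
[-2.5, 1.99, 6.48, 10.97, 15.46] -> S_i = -2.50 + 4.49*i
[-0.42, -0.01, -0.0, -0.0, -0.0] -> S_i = -0.42*0.03^i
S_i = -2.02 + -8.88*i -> [-2.02, -10.9, -19.78, -28.66, -37.54]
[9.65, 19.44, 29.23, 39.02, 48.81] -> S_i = 9.65 + 9.79*i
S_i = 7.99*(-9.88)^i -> [7.99, -78.94, 779.94, -7705.8, 76133.28]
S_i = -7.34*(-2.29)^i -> [-7.34, 16.81, -38.49, 88.15, -201.85]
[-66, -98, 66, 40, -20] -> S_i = Random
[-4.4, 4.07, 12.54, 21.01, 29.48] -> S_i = -4.40 + 8.47*i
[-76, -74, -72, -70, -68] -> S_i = -76 + 2*i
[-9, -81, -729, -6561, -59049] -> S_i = -9*9^i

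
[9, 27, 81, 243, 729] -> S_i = 9*3^i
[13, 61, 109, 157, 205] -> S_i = 13 + 48*i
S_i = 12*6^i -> [12, 72, 432, 2592, 15552]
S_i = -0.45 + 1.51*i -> [-0.45, 1.06, 2.57, 4.08, 5.59]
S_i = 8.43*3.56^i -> [8.43, 30.01, 106.84, 380.34, 1354.03]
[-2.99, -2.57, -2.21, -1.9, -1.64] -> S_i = -2.99*0.86^i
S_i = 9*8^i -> [9, 72, 576, 4608, 36864]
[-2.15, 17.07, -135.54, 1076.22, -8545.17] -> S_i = -2.15*(-7.94)^i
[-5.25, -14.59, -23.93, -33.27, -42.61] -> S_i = -5.25 + -9.34*i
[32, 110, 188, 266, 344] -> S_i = 32 + 78*i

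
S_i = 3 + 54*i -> [3, 57, 111, 165, 219]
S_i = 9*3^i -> [9, 27, 81, 243, 729]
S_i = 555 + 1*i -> [555, 556, 557, 558, 559]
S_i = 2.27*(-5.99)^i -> [2.27, -13.6, 81.45, -487.87, 2922.36]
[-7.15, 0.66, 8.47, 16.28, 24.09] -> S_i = -7.15 + 7.81*i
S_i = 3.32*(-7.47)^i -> [3.32, -24.8, 185.26, -1383.88, 10337.62]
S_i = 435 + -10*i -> [435, 425, 415, 405, 395]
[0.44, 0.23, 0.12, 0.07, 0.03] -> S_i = 0.44*0.53^i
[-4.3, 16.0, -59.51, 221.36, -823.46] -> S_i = -4.30*(-3.72)^i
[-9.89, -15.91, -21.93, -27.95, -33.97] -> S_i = -9.89 + -6.02*i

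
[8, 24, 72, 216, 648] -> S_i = 8*3^i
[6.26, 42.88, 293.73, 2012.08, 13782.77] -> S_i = 6.26*6.85^i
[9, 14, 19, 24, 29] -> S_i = 9 + 5*i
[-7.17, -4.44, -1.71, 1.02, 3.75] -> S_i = -7.17 + 2.73*i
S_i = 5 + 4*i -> [5, 9, 13, 17, 21]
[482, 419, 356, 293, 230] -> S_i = 482 + -63*i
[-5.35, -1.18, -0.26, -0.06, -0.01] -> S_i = -5.35*0.22^i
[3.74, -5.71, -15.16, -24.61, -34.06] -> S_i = 3.74 + -9.45*i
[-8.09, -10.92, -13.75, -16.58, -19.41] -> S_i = -8.09 + -2.83*i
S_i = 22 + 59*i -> [22, 81, 140, 199, 258]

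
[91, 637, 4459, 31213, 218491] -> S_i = 91*7^i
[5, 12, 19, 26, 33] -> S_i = 5 + 7*i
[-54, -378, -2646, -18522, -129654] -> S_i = -54*7^i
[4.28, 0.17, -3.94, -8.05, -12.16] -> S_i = 4.28 + -4.11*i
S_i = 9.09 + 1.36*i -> [9.09, 10.45, 11.81, 13.17, 14.53]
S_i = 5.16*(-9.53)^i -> [5.16, -49.17, 468.64, -4466.1, 42561.93]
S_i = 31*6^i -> [31, 186, 1116, 6696, 40176]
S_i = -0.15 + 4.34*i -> [-0.15, 4.19, 8.53, 12.87, 17.21]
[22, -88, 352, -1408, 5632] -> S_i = 22*-4^i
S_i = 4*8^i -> [4, 32, 256, 2048, 16384]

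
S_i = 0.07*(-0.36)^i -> [0.07, -0.03, 0.01, -0.0, 0.0]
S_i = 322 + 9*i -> [322, 331, 340, 349, 358]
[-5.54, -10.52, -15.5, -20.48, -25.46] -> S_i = -5.54 + -4.98*i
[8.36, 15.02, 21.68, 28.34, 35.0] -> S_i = 8.36 + 6.66*i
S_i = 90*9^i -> [90, 810, 7290, 65610, 590490]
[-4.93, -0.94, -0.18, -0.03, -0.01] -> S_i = -4.93*0.19^i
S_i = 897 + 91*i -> [897, 988, 1079, 1170, 1261]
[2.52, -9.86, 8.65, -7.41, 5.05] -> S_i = Random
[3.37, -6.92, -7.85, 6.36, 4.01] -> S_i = Random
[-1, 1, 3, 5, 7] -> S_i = -1 + 2*i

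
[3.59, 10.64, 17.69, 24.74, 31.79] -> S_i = 3.59 + 7.05*i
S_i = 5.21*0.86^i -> [5.21, 4.48, 3.85, 3.31, 2.85]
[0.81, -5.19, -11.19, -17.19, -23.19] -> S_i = 0.81 + -6.00*i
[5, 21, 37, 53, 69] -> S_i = 5 + 16*i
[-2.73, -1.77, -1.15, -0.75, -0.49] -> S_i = -2.73*0.65^i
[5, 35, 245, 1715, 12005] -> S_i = 5*7^i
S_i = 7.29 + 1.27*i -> [7.29, 8.56, 9.83, 11.1, 12.37]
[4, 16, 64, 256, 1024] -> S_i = 4*4^i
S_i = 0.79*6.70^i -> [0.79, 5.29, 35.46, 237.6, 1591.94]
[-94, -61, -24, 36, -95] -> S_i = Random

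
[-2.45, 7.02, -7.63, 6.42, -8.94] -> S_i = Random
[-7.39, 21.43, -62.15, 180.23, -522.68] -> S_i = -7.39*(-2.90)^i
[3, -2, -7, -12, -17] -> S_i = 3 + -5*i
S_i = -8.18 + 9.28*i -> [-8.18, 1.1, 10.38, 19.66, 28.94]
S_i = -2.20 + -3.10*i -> [-2.2, -5.3, -8.4, -11.5, -14.6]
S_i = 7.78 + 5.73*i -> [7.78, 13.51, 19.24, 24.97, 30.7]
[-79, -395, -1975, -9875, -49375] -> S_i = -79*5^i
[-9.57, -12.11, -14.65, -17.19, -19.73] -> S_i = -9.57 + -2.54*i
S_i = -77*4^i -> [-77, -308, -1232, -4928, -19712]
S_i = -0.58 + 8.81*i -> [-0.58, 8.23, 17.04, 25.85, 34.66]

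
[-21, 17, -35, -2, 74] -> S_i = Random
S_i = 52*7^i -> [52, 364, 2548, 17836, 124852]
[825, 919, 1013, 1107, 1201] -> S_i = 825 + 94*i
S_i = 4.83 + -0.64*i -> [4.83, 4.19, 3.55, 2.91, 2.27]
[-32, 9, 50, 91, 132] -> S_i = -32 + 41*i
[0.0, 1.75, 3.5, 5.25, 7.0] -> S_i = -0.00 + 1.75*i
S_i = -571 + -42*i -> [-571, -613, -655, -697, -739]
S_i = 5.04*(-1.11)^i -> [5.04, -5.59, 6.21, -6.89, 7.65]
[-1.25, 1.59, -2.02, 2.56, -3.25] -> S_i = -1.25*(-1.27)^i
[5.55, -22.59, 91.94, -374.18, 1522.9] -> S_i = 5.55*(-4.07)^i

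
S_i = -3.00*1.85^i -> [-3.0, -5.55, -10.27, -18.99, -35.14]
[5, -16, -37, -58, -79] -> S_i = 5 + -21*i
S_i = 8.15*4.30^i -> [8.15, 35.04, 150.69, 647.98, 2786.32]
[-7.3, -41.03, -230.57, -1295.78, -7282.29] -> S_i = -7.30*5.62^i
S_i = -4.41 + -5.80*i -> [-4.41, -10.21, -16.01, -21.81, -27.61]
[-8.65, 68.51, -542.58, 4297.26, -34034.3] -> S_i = -8.65*(-7.92)^i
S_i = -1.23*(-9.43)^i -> [-1.23, 11.6, -109.38, 1031.43, -9726.39]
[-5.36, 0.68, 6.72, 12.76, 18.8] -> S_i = -5.36 + 6.04*i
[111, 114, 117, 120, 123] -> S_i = 111 + 3*i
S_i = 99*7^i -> [99, 693, 4851, 33957, 237699]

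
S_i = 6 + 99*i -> [6, 105, 204, 303, 402]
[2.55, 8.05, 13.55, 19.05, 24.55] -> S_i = 2.55 + 5.50*i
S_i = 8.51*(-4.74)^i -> [8.51, -40.34, 191.2, -906.28, 4295.79]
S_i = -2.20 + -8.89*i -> [-2.2, -11.09, -19.98, -28.87, -37.76]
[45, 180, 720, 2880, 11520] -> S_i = 45*4^i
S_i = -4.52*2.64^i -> [-4.52, -11.93, -31.5, -83.17, -219.56]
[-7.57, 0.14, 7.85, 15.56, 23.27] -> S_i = -7.57 + 7.71*i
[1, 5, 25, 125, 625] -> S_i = 1*5^i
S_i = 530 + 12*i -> [530, 542, 554, 566, 578]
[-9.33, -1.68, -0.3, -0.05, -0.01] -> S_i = -9.33*0.18^i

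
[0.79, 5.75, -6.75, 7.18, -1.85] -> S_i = Random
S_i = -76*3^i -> [-76, -228, -684, -2052, -6156]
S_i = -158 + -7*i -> [-158, -165, -172, -179, -186]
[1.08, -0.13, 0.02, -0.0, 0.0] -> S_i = 1.08*(-0.12)^i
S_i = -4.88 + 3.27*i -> [-4.88, -1.61, 1.66, 4.93, 8.2]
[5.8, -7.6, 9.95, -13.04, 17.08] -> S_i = 5.80*(-1.31)^i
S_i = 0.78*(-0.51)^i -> [0.78, -0.4, 0.2, -0.1, 0.05]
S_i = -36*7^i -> [-36, -252, -1764, -12348, -86436]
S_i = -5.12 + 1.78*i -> [-5.12, -3.34, -1.56, 0.22, 2.0]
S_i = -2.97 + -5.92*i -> [-2.97, -8.89, -14.81, -20.73, -26.65]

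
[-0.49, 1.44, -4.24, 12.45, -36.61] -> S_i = -0.49*(-2.94)^i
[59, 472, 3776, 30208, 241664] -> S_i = 59*8^i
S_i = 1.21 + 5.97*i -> [1.21, 7.18, 13.15, 19.12, 25.09]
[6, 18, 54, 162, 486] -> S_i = 6*3^i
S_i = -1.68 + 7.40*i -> [-1.68, 5.72, 13.12, 20.52, 27.92]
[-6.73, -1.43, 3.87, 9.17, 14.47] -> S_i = -6.73 + 5.30*i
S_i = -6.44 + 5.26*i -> [-6.44, -1.18, 4.08, 9.34, 14.6]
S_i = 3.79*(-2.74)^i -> [3.79, -10.38, 28.45, -77.96, 213.62]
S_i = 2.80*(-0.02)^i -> [2.8, -0.06, 0.0, -0.0, 0.0]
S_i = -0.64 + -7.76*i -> [-0.64, -8.4, -16.16, -23.92, -31.68]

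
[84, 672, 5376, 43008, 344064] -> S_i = 84*8^i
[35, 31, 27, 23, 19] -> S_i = 35 + -4*i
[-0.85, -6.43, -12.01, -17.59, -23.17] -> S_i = -0.85 + -5.58*i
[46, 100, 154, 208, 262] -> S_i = 46 + 54*i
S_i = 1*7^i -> [1, 7, 49, 343, 2401]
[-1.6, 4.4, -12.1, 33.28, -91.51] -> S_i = -1.60*(-2.75)^i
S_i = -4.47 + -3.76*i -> [-4.47, -8.23, -11.99, -15.75, -19.51]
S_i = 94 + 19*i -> [94, 113, 132, 151, 170]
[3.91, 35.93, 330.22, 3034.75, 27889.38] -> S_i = 3.91*9.19^i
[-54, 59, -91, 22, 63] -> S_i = Random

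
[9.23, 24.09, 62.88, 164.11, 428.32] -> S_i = 9.23*2.61^i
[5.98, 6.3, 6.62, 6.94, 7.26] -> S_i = 5.98 + 0.32*i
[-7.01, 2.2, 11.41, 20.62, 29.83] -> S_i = -7.01 + 9.21*i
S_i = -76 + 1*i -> [-76, -75, -74, -73, -72]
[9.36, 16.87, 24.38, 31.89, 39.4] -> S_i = 9.36 + 7.51*i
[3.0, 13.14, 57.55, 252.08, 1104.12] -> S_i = 3.00*4.38^i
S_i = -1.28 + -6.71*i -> [-1.28, -7.99, -14.7, -21.41, -28.12]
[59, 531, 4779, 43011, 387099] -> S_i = 59*9^i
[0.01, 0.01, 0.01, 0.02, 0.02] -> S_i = 0.01*1.22^i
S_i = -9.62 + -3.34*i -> [-9.62, -12.96, -16.3, -19.64, -22.98]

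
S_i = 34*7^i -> [34, 238, 1666, 11662, 81634]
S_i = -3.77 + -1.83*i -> [-3.77, -5.6, -7.43, -9.26, -11.09]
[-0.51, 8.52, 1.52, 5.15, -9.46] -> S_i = Random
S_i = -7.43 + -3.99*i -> [-7.43, -11.42, -15.41, -19.4, -23.39]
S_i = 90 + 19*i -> [90, 109, 128, 147, 166]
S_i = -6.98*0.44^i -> [-6.98, -3.07, -1.35, -0.59, -0.26]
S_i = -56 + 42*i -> [-56, -14, 28, 70, 112]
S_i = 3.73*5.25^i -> [3.73, 19.58, 102.81, 539.74, 2833.65]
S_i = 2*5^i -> [2, 10, 50, 250, 1250]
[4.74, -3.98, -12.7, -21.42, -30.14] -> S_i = 4.74 + -8.72*i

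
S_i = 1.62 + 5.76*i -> [1.62, 7.38, 13.14, 18.9, 24.66]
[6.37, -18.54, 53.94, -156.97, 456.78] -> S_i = 6.37*(-2.91)^i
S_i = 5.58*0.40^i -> [5.58, 2.23, 0.89, 0.36, 0.14]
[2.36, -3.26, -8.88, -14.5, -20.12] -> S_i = 2.36 + -5.62*i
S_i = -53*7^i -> [-53, -371, -2597, -18179, -127253]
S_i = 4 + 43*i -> [4, 47, 90, 133, 176]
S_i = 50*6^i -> [50, 300, 1800, 10800, 64800]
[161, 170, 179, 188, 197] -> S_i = 161 + 9*i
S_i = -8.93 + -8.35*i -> [-8.93, -17.28, -25.63, -33.98, -42.33]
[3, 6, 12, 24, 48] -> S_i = 3*2^i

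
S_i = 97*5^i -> [97, 485, 2425, 12125, 60625]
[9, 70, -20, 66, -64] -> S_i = Random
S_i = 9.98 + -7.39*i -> [9.98, 2.59, -4.8, -12.19, -19.58]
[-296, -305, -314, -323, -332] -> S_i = -296 + -9*i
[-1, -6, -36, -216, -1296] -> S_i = -1*6^i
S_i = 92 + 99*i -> [92, 191, 290, 389, 488]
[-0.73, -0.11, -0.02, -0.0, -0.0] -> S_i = -0.73*0.15^i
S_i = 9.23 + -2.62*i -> [9.23, 6.61, 3.99, 1.37, -1.25]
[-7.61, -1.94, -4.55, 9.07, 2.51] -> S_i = Random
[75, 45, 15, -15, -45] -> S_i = 75 + -30*i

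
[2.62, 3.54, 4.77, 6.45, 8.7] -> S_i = 2.62*1.35^i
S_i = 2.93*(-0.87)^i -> [2.93, -2.55, 2.22, -1.93, 1.68]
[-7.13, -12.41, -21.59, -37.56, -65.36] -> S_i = -7.13*1.74^i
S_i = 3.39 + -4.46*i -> [3.39, -1.07, -5.53, -9.99, -14.45]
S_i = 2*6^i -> [2, 12, 72, 432, 2592]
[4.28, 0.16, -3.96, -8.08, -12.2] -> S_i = 4.28 + -4.12*i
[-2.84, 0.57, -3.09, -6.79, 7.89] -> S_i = Random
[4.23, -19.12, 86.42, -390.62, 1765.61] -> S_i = 4.23*(-4.52)^i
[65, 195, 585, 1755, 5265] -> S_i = 65*3^i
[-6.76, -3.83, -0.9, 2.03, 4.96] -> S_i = -6.76 + 2.93*i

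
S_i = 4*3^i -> [4, 12, 36, 108, 324]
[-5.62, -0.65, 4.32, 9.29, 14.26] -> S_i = -5.62 + 4.97*i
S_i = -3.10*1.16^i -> [-3.1, -3.6, -4.17, -4.84, -5.61]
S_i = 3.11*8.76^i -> [3.11, 27.24, 238.65, 2090.61, 18313.73]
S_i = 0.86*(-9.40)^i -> [0.86, -8.08, 75.99, -714.3, 6714.44]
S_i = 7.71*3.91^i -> [7.71, 30.15, 117.87, 460.88, 1802.03]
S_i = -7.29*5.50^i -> [-7.29, -40.1, -220.52, -1212.87, -6670.81]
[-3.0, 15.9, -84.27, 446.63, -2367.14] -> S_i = -3.00*(-5.30)^i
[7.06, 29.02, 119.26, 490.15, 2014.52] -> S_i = 7.06*4.11^i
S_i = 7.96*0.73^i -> [7.96, 5.81, 4.24, 3.1, 2.26]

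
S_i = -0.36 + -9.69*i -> [-0.36, -10.05, -19.74, -29.43, -39.12]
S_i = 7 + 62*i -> [7, 69, 131, 193, 255]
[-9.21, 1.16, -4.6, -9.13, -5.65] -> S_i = Random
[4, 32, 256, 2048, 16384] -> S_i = 4*8^i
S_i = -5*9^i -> [-5, -45, -405, -3645, -32805]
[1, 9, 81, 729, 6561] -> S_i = 1*9^i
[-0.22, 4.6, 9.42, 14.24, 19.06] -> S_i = -0.22 + 4.82*i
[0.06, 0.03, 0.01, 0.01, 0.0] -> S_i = 0.06*0.48^i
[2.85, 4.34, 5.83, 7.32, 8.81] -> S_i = 2.85 + 1.49*i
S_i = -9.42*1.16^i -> [-9.42, -10.93, -12.68, -14.7, -17.06]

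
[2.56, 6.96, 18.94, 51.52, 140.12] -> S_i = 2.56*2.72^i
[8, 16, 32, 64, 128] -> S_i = 8*2^i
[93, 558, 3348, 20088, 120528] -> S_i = 93*6^i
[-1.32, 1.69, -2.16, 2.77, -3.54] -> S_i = -1.32*(-1.28)^i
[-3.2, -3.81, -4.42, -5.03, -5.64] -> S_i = -3.20 + -0.61*i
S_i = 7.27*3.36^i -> [7.27, 24.43, 82.08, 275.77, 926.6]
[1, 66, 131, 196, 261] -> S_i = 1 + 65*i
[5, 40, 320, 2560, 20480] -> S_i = 5*8^i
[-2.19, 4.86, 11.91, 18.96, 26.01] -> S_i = -2.19 + 7.05*i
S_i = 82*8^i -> [82, 656, 5248, 41984, 335872]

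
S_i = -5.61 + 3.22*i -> [-5.61, -2.39, 0.83, 4.05, 7.27]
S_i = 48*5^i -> [48, 240, 1200, 6000, 30000]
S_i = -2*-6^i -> [-2, 12, -72, 432, -2592]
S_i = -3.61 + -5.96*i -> [-3.61, -9.57, -15.53, -21.49, -27.45]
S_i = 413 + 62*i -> [413, 475, 537, 599, 661]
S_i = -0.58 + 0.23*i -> [-0.58, -0.35, -0.12, 0.11, 0.34]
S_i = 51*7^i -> [51, 357, 2499, 17493, 122451]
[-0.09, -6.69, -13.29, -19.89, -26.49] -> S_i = -0.09 + -6.60*i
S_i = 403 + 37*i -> [403, 440, 477, 514, 551]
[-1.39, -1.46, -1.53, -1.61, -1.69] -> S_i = -1.39*1.05^i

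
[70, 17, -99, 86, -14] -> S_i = Random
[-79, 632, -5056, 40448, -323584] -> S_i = -79*-8^i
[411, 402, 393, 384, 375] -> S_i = 411 + -9*i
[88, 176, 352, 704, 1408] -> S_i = 88*2^i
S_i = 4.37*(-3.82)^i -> [4.37, -16.69, 63.77, -243.6, 930.54]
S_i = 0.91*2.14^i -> [0.91, 1.95, 4.17, 8.92, 19.09]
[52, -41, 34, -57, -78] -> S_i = Random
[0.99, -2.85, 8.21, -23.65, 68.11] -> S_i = 0.99*(-2.88)^i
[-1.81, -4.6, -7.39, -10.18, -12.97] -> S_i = -1.81 + -2.79*i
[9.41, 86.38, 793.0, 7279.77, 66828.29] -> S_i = 9.41*9.18^i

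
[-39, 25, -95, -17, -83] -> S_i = Random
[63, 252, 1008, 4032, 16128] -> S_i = 63*4^i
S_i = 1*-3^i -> [1, -3, 9, -27, 81]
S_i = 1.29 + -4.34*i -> [1.29, -3.05, -7.39, -11.73, -16.07]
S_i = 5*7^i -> [5, 35, 245, 1715, 12005]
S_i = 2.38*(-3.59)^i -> [2.38, -8.54, 30.67, -110.12, 395.33]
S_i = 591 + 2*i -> [591, 593, 595, 597, 599]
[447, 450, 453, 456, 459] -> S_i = 447 + 3*i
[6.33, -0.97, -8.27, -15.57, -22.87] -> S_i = 6.33 + -7.30*i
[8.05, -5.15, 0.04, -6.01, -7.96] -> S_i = Random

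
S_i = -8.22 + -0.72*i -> [-8.22, -8.94, -9.66, -10.38, -11.1]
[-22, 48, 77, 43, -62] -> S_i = Random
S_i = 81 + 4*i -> [81, 85, 89, 93, 97]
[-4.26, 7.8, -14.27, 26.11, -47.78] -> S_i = -4.26*(-1.83)^i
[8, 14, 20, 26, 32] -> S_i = 8 + 6*i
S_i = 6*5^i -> [6, 30, 150, 750, 3750]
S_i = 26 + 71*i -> [26, 97, 168, 239, 310]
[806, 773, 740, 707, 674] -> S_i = 806 + -33*i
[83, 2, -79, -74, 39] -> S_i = Random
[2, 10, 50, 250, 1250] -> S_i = 2*5^i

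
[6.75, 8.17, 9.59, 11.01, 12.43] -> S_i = 6.75 + 1.42*i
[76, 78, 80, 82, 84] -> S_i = 76 + 2*i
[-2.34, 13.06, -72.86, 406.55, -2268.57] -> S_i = -2.34*(-5.58)^i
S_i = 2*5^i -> [2, 10, 50, 250, 1250]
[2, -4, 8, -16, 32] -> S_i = 2*-2^i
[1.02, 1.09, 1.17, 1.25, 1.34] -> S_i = 1.02*1.07^i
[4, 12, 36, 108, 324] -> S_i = 4*3^i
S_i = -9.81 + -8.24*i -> [-9.81, -18.05, -26.29, -34.53, -42.77]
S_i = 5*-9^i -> [5, -45, 405, -3645, 32805]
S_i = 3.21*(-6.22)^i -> [3.21, -19.97, 124.19, -772.46, 4804.7]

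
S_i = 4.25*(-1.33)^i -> [4.25, -5.65, 7.52, -10.0, 13.3]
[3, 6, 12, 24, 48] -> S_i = 3*2^i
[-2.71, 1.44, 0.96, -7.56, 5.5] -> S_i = Random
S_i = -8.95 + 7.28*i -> [-8.95, -1.67, 5.61, 12.89, 20.17]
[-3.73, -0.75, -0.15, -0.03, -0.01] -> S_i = -3.73*0.20^i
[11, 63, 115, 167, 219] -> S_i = 11 + 52*i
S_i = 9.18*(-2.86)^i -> [9.18, -26.25, 75.09, -214.75, 614.2]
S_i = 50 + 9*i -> [50, 59, 68, 77, 86]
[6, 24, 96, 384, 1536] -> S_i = 6*4^i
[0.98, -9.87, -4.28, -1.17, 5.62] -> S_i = Random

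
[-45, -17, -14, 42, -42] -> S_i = Random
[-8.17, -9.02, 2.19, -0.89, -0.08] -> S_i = Random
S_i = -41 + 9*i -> [-41, -32, -23, -14, -5]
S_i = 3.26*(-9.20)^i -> [3.26, -29.99, 275.93, -2538.52, 23354.41]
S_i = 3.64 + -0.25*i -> [3.64, 3.39, 3.14, 2.89, 2.64]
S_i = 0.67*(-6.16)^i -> [0.67, -4.13, 25.42, -156.61, 964.71]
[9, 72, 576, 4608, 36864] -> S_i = 9*8^i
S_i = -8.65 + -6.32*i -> [-8.65, -14.97, -21.29, -27.61, -33.93]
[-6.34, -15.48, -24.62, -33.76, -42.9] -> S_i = -6.34 + -9.14*i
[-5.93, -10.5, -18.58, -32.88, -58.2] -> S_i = -5.93*1.77^i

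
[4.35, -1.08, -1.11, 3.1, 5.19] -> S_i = Random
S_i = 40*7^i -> [40, 280, 1960, 13720, 96040]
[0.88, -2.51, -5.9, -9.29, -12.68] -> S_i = 0.88 + -3.39*i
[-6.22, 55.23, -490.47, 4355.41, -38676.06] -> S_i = -6.22*(-8.88)^i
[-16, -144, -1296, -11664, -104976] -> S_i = -16*9^i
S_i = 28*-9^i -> [28, -252, 2268, -20412, 183708]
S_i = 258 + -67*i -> [258, 191, 124, 57, -10]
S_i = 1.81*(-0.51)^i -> [1.81, -0.92, 0.47, -0.24, 0.12]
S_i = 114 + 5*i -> [114, 119, 124, 129, 134]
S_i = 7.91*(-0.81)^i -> [7.91, -6.41, 5.19, -4.2, 3.4]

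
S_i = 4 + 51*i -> [4, 55, 106, 157, 208]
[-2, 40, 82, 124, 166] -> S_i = -2 + 42*i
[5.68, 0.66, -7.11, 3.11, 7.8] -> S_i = Random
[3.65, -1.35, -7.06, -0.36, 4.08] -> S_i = Random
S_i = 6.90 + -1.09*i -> [6.9, 5.81, 4.72, 3.63, 2.54]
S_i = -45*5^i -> [-45, -225, -1125, -5625, -28125]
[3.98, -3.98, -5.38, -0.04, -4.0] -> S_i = Random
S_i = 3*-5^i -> [3, -15, 75, -375, 1875]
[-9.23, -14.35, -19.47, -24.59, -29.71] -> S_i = -9.23 + -5.12*i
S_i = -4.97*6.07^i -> [-4.97, -30.17, -183.12, -1111.53, -6747.01]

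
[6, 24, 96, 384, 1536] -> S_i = 6*4^i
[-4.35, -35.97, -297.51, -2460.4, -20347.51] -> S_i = -4.35*8.27^i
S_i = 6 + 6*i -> [6, 12, 18, 24, 30]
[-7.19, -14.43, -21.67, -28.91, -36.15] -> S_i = -7.19 + -7.24*i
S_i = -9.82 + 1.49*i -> [-9.82, -8.33, -6.84, -5.35, -3.86]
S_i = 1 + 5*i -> [1, 6, 11, 16, 21]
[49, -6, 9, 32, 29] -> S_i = Random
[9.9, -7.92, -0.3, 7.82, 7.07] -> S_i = Random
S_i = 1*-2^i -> [1, -2, 4, -8, 16]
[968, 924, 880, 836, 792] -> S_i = 968 + -44*i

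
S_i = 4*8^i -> [4, 32, 256, 2048, 16384]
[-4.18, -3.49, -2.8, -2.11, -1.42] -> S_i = -4.18 + 0.69*i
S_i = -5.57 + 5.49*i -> [-5.57, -0.08, 5.41, 10.9, 16.39]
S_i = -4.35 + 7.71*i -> [-4.35, 3.36, 11.07, 18.78, 26.49]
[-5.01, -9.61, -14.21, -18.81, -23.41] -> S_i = -5.01 + -4.60*i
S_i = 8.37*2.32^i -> [8.37, 19.42, 45.05, 104.52, 242.48]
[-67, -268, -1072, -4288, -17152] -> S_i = -67*4^i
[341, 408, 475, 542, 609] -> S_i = 341 + 67*i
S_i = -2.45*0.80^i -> [-2.45, -1.96, -1.57, -1.25, -1.0]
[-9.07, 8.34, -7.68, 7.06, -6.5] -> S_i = -9.07*(-0.92)^i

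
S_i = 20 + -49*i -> [20, -29, -78, -127, -176]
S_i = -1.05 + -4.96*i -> [-1.05, -6.01, -10.97, -15.93, -20.89]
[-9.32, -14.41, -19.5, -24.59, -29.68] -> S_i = -9.32 + -5.09*i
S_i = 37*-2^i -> [37, -74, 148, -296, 592]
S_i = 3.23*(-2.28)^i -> [3.23, -7.36, 16.79, -38.28, 87.29]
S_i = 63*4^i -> [63, 252, 1008, 4032, 16128]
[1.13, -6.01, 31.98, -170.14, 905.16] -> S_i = 1.13*(-5.32)^i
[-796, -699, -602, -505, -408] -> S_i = -796 + 97*i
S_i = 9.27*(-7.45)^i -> [9.27, -69.06, 514.51, -3833.09, 28556.49]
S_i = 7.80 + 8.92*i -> [7.8, 16.72, 25.64, 34.56, 43.48]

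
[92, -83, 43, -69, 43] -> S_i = Random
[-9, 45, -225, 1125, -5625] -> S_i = -9*-5^i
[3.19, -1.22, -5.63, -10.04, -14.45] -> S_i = 3.19 + -4.41*i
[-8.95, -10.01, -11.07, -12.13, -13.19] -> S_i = -8.95 + -1.06*i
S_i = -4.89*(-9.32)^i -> [-4.89, 45.57, -424.76, 3958.74, -36895.42]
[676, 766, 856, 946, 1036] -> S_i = 676 + 90*i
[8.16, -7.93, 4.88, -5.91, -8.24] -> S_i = Random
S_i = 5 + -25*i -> [5, -20, -45, -70, -95]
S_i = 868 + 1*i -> [868, 869, 870, 871, 872]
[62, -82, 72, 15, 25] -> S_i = Random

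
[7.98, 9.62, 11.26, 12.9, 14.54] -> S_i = 7.98 + 1.64*i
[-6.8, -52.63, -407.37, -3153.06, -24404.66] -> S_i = -6.80*7.74^i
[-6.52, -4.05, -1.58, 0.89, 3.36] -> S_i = -6.52 + 2.47*i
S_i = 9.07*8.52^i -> [9.07, 77.28, 658.39, 5609.52, 47793.15]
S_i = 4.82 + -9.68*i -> [4.82, -4.86, -14.54, -24.22, -33.9]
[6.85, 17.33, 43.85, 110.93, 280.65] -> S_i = 6.85*2.53^i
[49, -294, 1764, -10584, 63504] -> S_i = 49*-6^i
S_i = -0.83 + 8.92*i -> [-0.83, 8.09, 17.01, 25.93, 34.85]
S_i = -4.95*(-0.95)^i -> [-4.95, 4.7, -4.47, 4.24, -4.03]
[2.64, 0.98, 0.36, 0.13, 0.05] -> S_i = 2.64*0.37^i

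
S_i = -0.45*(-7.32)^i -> [-0.45, 3.29, -24.11, 176.5, -1291.98]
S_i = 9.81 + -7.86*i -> [9.81, 1.95, -5.91, -13.77, -21.63]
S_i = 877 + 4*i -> [877, 881, 885, 889, 893]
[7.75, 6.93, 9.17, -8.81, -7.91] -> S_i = Random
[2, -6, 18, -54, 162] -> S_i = 2*-3^i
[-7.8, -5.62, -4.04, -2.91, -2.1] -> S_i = -7.80*0.72^i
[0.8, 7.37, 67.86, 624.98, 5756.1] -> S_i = 0.80*9.21^i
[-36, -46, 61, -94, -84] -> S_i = Random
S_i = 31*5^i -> [31, 155, 775, 3875, 19375]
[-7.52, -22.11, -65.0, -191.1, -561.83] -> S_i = -7.52*2.94^i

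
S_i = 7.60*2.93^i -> [7.6, 22.27, 65.25, 191.17, 560.12]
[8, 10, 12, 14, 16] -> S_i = 8 + 2*i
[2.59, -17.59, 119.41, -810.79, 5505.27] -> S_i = 2.59*(-6.79)^i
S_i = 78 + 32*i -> [78, 110, 142, 174, 206]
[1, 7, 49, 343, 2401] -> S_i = 1*7^i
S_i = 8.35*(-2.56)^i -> [8.35, -21.38, 54.72, -140.09, 358.63]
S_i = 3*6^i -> [3, 18, 108, 648, 3888]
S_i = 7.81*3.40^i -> [7.81, 26.55, 90.28, 306.96, 1043.68]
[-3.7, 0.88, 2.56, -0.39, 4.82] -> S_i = Random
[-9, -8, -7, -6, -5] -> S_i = -9 + 1*i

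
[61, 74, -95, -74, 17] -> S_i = Random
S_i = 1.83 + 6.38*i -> [1.83, 8.21, 14.59, 20.97, 27.35]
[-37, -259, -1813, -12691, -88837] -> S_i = -37*7^i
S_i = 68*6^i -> [68, 408, 2448, 14688, 88128]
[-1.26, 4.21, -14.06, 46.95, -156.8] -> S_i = -1.26*(-3.34)^i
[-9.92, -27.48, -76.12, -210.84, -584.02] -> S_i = -9.92*2.77^i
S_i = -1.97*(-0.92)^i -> [-1.97, 1.81, -1.67, 1.53, -1.41]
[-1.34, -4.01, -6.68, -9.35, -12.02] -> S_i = -1.34 + -2.67*i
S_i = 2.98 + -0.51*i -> [2.98, 2.47, 1.96, 1.45, 0.94]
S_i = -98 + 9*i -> [-98, -89, -80, -71, -62]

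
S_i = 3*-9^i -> [3, -27, 243, -2187, 19683]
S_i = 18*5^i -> [18, 90, 450, 2250, 11250]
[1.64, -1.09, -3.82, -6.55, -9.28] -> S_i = 1.64 + -2.73*i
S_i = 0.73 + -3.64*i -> [0.73, -2.91, -6.55, -10.19, -13.83]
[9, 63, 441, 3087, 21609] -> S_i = 9*7^i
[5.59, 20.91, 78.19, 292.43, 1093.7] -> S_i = 5.59*3.74^i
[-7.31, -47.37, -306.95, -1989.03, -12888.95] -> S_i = -7.31*6.48^i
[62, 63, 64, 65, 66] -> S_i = 62 + 1*i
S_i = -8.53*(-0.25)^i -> [-8.53, 2.13, -0.53, 0.13, -0.03]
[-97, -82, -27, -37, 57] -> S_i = Random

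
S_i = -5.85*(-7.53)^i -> [-5.85, 44.05, -331.7, 2497.7, -18807.7]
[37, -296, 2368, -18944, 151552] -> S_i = 37*-8^i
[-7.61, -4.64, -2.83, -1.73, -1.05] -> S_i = -7.61*0.61^i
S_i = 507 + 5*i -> [507, 512, 517, 522, 527]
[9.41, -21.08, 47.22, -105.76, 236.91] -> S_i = 9.41*(-2.24)^i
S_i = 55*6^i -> [55, 330, 1980, 11880, 71280]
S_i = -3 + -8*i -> [-3, -11, -19, -27, -35]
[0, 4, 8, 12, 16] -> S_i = 0 + 4*i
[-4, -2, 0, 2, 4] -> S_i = -4 + 2*i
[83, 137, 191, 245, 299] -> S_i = 83 + 54*i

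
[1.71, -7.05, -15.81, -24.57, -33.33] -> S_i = 1.71 + -8.76*i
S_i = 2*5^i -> [2, 10, 50, 250, 1250]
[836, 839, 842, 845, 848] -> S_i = 836 + 3*i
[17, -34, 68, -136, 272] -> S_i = 17*-2^i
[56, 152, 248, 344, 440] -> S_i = 56 + 96*i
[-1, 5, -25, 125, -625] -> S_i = -1*-5^i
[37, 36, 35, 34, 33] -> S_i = 37 + -1*i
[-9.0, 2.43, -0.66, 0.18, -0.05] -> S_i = -9.00*(-0.27)^i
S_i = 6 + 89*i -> [6, 95, 184, 273, 362]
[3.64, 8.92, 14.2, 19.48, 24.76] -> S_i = 3.64 + 5.28*i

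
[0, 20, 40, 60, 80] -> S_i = 0 + 20*i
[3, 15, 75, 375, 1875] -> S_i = 3*5^i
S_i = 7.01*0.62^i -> [7.01, 4.35, 2.69, 1.67, 1.04]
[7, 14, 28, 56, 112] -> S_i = 7*2^i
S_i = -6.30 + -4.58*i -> [-6.3, -10.88, -15.46, -20.04, -24.62]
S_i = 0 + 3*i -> [0, 3, 6, 9, 12]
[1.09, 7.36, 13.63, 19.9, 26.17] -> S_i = 1.09 + 6.27*i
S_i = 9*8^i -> [9, 72, 576, 4608, 36864]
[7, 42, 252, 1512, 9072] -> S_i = 7*6^i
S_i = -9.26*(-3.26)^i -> [-9.26, 30.19, -98.41, 320.82, -1045.88]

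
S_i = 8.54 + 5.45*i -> [8.54, 13.99, 19.44, 24.89, 30.34]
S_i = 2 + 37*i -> [2, 39, 76, 113, 150]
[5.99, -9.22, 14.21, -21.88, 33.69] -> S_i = 5.99*(-1.54)^i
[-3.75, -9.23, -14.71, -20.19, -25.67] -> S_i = -3.75 + -5.48*i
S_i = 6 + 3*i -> [6, 9, 12, 15, 18]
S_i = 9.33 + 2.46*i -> [9.33, 11.79, 14.25, 16.71, 19.17]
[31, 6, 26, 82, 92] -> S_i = Random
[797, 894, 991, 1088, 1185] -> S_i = 797 + 97*i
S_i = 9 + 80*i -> [9, 89, 169, 249, 329]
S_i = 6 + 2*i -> [6, 8, 10, 12, 14]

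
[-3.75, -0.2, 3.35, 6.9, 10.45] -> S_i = -3.75 + 3.55*i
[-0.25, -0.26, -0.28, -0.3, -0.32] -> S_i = -0.25*1.06^i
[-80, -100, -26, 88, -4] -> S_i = Random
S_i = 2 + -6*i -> [2, -4, -10, -16, -22]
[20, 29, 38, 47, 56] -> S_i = 20 + 9*i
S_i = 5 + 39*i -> [5, 44, 83, 122, 161]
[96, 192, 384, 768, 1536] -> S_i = 96*2^i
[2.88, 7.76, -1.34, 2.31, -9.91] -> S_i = Random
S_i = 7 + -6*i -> [7, 1, -5, -11, -17]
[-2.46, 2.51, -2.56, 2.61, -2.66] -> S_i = -2.46*(-1.02)^i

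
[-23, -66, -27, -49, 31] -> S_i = Random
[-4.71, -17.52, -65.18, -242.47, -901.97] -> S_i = -4.71*3.72^i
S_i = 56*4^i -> [56, 224, 896, 3584, 14336]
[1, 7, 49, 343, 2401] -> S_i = 1*7^i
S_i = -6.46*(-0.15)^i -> [-6.46, 0.97, -0.15, 0.02, -0.0]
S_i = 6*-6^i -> [6, -36, 216, -1296, 7776]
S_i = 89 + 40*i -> [89, 129, 169, 209, 249]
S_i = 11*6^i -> [11, 66, 396, 2376, 14256]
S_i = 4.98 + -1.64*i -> [4.98, 3.34, 1.7, 0.06, -1.58]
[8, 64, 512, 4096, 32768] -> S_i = 8*8^i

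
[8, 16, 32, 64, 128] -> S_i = 8*2^i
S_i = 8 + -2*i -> [8, 6, 4, 2, 0]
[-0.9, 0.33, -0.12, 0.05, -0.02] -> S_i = -0.90*(-0.37)^i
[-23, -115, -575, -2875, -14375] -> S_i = -23*5^i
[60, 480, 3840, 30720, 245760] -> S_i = 60*8^i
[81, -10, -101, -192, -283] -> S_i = 81 + -91*i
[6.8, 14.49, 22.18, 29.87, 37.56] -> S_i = 6.80 + 7.69*i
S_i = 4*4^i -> [4, 16, 64, 256, 1024]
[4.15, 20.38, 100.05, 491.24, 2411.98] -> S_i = 4.15*4.91^i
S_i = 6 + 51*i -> [6, 57, 108, 159, 210]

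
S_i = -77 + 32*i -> [-77, -45, -13, 19, 51]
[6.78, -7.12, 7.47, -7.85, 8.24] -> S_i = 6.78*(-1.05)^i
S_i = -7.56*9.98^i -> [-7.56, -75.45, -752.98, -7514.73, -74997.01]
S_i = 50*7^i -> [50, 350, 2450, 17150, 120050]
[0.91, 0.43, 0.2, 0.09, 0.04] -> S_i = 0.91*0.47^i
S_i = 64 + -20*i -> [64, 44, 24, 4, -16]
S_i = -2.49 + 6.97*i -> [-2.49, 4.48, 11.45, 18.42, 25.39]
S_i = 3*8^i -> [3, 24, 192, 1536, 12288]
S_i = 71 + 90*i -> [71, 161, 251, 341, 431]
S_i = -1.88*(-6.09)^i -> [-1.88, 11.45, -69.73, 424.63, -2585.99]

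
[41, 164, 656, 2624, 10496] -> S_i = 41*4^i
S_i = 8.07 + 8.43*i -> [8.07, 16.5, 24.93, 33.36, 41.79]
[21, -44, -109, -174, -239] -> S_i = 21 + -65*i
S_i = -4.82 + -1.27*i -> [-4.82, -6.09, -7.36, -8.63, -9.9]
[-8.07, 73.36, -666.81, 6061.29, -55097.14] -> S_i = -8.07*(-9.09)^i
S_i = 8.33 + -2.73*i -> [8.33, 5.6, 2.87, 0.14, -2.59]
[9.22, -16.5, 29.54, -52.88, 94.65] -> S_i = 9.22*(-1.79)^i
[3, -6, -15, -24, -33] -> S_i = 3 + -9*i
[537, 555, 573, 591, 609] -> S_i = 537 + 18*i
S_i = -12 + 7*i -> [-12, -5, 2, 9, 16]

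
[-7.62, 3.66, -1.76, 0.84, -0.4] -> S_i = -7.62*(-0.48)^i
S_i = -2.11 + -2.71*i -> [-2.11, -4.82, -7.53, -10.24, -12.95]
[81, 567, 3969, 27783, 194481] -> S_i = 81*7^i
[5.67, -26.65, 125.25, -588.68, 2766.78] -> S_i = 5.67*(-4.70)^i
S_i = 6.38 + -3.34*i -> [6.38, 3.04, -0.3, -3.64, -6.98]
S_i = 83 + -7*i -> [83, 76, 69, 62, 55]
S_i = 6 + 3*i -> [6, 9, 12, 15, 18]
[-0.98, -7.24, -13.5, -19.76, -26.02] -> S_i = -0.98 + -6.26*i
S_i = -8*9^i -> [-8, -72, -648, -5832, -52488]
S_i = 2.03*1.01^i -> [2.03, 2.05, 2.07, 2.09, 2.11]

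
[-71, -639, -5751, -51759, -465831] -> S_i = -71*9^i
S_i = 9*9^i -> [9, 81, 729, 6561, 59049]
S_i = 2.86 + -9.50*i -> [2.86, -6.64, -16.14, -25.64, -35.14]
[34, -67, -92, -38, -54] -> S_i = Random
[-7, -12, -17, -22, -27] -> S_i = -7 + -5*i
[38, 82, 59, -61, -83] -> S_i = Random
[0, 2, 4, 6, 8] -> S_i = 0 + 2*i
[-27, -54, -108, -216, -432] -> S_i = -27*2^i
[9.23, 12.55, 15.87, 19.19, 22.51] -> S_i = 9.23 + 3.32*i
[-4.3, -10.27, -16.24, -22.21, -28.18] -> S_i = -4.30 + -5.97*i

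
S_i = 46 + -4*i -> [46, 42, 38, 34, 30]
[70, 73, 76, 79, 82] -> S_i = 70 + 3*i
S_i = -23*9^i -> [-23, -207, -1863, -16767, -150903]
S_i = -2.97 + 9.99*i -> [-2.97, 7.02, 17.01, 27.0, 36.99]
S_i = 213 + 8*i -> [213, 221, 229, 237, 245]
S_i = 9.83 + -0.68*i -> [9.83, 9.15, 8.47, 7.79, 7.11]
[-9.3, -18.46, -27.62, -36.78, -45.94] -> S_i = -9.30 + -9.16*i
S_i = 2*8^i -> [2, 16, 128, 1024, 8192]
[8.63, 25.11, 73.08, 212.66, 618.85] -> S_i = 8.63*2.91^i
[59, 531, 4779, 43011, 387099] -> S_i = 59*9^i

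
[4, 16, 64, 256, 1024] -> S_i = 4*4^i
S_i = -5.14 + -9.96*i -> [-5.14, -15.1, -25.06, -35.02, -44.98]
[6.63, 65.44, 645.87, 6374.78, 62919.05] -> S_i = 6.63*9.87^i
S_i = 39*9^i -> [39, 351, 3159, 28431, 255879]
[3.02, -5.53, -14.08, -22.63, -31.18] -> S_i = 3.02 + -8.55*i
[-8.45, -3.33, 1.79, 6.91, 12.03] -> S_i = -8.45 + 5.12*i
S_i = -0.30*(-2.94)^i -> [-0.3, 0.88, -2.59, 7.62, -22.41]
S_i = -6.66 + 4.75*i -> [-6.66, -1.91, 2.84, 7.59, 12.34]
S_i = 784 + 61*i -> [784, 845, 906, 967, 1028]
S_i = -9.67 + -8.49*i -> [-9.67, -18.16, -26.65, -35.14, -43.63]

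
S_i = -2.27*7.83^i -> [-2.27, -17.77, -139.17, -1089.71, -8532.43]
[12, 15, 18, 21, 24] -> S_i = 12 + 3*i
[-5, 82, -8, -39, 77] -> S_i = Random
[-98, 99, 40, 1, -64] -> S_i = Random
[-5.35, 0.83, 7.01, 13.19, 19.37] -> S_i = -5.35 + 6.18*i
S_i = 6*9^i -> [6, 54, 486, 4374, 39366]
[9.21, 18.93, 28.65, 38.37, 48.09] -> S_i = 9.21 + 9.72*i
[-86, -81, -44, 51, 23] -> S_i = Random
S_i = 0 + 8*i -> [0, 8, 16, 24, 32]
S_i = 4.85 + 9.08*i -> [4.85, 13.93, 23.01, 32.09, 41.17]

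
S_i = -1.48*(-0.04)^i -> [-1.48, 0.06, -0.0, 0.0, -0.0]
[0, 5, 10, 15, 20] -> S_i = 0 + 5*i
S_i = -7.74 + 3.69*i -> [-7.74, -4.05, -0.36, 3.33, 7.02]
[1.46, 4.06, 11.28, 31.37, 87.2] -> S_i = 1.46*2.78^i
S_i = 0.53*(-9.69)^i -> [0.53, -5.14, 49.76, -482.22, 4672.73]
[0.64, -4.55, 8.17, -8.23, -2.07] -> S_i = Random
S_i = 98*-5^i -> [98, -490, 2450, -12250, 61250]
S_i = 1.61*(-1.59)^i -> [1.61, -2.56, 4.07, -6.47, 10.29]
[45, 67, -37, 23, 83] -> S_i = Random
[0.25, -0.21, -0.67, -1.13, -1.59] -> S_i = 0.25 + -0.46*i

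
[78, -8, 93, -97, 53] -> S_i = Random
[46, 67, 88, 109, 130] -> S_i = 46 + 21*i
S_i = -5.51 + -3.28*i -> [-5.51, -8.79, -12.07, -15.35, -18.63]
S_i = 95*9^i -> [95, 855, 7695, 69255, 623295]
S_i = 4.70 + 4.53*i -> [4.7, 9.23, 13.76, 18.29, 22.82]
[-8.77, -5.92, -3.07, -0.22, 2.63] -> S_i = -8.77 + 2.85*i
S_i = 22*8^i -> [22, 176, 1408, 11264, 90112]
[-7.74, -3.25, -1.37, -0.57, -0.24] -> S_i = -7.74*0.42^i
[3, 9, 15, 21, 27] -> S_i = 3 + 6*i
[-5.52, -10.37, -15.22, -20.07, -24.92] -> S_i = -5.52 + -4.85*i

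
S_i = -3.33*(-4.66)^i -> [-3.33, 15.52, -72.31, 336.98, -1570.32]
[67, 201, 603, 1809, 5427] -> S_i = 67*3^i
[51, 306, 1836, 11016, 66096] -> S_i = 51*6^i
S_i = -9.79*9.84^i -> [-9.79, -96.33, -947.92, -9327.56, -91783.18]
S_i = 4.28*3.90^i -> [4.28, 16.69, 65.1, 253.89, 990.15]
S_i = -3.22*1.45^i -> [-3.22, -4.67, -6.77, -9.82, -14.23]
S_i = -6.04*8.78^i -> [-6.04, -53.03, -465.61, -4088.09, -35893.43]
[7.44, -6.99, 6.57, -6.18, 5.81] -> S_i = 7.44*(-0.94)^i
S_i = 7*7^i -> [7, 49, 343, 2401, 16807]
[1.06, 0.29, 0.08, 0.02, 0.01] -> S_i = 1.06*0.27^i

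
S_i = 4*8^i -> [4, 32, 256, 2048, 16384]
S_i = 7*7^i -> [7, 49, 343, 2401, 16807]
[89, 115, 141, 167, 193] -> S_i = 89 + 26*i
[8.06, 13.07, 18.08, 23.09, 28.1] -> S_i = 8.06 + 5.01*i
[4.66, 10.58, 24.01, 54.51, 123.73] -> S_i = 4.66*2.27^i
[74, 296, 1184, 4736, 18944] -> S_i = 74*4^i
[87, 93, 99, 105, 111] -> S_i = 87 + 6*i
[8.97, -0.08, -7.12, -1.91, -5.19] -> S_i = Random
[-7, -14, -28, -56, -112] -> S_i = -7*2^i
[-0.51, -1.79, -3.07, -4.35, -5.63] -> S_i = -0.51 + -1.28*i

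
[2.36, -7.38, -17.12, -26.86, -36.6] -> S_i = 2.36 + -9.74*i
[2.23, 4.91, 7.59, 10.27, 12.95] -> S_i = 2.23 + 2.68*i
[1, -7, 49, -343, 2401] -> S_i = 1*-7^i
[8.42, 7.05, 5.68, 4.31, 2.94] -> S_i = 8.42 + -1.37*i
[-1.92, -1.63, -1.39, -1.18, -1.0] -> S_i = -1.92*0.85^i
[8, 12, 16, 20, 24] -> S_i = 8 + 4*i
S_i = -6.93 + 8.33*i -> [-6.93, 1.4, 9.73, 18.06, 26.39]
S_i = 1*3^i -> [1, 3, 9, 27, 81]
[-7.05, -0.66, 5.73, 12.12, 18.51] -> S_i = -7.05 + 6.39*i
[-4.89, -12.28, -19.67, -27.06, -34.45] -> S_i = -4.89 + -7.39*i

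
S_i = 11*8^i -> [11, 88, 704, 5632, 45056]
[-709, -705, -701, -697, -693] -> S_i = -709 + 4*i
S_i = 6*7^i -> [6, 42, 294, 2058, 14406]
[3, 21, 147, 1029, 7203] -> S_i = 3*7^i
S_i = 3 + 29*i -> [3, 32, 61, 90, 119]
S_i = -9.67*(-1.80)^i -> [-9.67, 17.41, -31.33, 56.4, -101.51]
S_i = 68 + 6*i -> [68, 74, 80, 86, 92]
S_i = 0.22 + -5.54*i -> [0.22, -5.32, -10.86, -16.4, -21.94]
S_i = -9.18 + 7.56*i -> [-9.18, -1.62, 5.94, 13.5, 21.06]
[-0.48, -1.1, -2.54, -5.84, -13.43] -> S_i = -0.48*2.30^i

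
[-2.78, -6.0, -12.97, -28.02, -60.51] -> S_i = -2.78*2.16^i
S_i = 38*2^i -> [38, 76, 152, 304, 608]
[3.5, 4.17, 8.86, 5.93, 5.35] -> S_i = Random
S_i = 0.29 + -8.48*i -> [0.29, -8.19, -16.67, -25.15, -33.63]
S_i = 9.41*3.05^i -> [9.41, 28.7, 87.54, 266.99, 814.31]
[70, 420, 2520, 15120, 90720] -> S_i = 70*6^i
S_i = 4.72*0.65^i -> [4.72, 3.07, 1.99, 1.3, 0.84]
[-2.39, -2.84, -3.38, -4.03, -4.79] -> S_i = -2.39*1.19^i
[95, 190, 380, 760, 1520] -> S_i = 95*2^i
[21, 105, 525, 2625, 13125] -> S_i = 21*5^i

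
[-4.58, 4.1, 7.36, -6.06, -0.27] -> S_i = Random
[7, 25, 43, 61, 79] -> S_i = 7 + 18*i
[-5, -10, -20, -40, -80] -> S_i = -5*2^i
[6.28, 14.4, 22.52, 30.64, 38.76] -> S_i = 6.28 + 8.12*i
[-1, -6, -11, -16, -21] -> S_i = -1 + -5*i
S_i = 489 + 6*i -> [489, 495, 501, 507, 513]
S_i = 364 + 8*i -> [364, 372, 380, 388, 396]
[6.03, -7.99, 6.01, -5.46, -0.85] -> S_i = Random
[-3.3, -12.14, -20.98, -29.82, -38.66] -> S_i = -3.30 + -8.84*i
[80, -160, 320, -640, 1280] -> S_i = 80*-2^i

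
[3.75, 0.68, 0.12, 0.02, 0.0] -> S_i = 3.75*0.18^i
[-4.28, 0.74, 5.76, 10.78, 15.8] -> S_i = -4.28 + 5.02*i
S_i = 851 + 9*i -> [851, 860, 869, 878, 887]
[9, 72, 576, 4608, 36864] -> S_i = 9*8^i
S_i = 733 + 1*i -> [733, 734, 735, 736, 737]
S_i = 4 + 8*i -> [4, 12, 20, 28, 36]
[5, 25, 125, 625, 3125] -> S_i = 5*5^i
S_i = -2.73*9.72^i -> [-2.73, -26.54, -257.93, -2507.04, -24368.44]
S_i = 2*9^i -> [2, 18, 162, 1458, 13122]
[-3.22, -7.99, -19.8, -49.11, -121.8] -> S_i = -3.22*2.48^i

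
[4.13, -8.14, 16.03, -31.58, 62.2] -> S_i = 4.13*(-1.97)^i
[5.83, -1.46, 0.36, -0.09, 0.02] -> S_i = 5.83*(-0.25)^i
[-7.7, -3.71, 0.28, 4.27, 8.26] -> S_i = -7.70 + 3.99*i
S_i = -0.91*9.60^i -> [-0.91, -8.74, -83.87, -805.11, -7729.05]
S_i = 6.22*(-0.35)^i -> [6.22, -2.18, 0.76, -0.27, 0.09]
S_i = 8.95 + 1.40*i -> [8.95, 10.35, 11.75, 13.15, 14.55]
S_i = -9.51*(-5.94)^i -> [-9.51, 56.49, -335.55, 1993.15, -11839.31]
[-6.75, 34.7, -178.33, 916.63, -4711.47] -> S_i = -6.75*(-5.14)^i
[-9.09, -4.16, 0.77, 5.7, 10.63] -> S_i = -9.09 + 4.93*i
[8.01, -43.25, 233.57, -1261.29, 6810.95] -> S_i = 8.01*(-5.40)^i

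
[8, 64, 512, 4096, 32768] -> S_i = 8*8^i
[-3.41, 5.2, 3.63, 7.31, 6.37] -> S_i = Random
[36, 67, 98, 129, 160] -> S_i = 36 + 31*i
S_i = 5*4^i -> [5, 20, 80, 320, 1280]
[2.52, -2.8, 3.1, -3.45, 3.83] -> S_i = 2.52*(-1.11)^i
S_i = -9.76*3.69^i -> [-9.76, -36.01, -132.89, -490.38, -1809.49]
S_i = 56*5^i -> [56, 280, 1400, 7000, 35000]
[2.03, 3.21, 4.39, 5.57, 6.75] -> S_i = 2.03 + 1.18*i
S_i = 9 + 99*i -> [9, 108, 207, 306, 405]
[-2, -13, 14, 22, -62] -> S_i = Random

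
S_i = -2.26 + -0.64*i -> [-2.26, -2.9, -3.54, -4.18, -4.82]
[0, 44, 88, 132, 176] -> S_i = 0 + 44*i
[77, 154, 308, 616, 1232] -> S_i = 77*2^i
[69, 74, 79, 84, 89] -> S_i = 69 + 5*i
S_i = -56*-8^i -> [-56, 448, -3584, 28672, -229376]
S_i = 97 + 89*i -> [97, 186, 275, 364, 453]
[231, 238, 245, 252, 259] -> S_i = 231 + 7*i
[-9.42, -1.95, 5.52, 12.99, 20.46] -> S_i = -9.42 + 7.47*i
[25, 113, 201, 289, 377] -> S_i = 25 + 88*i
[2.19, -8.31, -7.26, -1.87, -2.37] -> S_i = Random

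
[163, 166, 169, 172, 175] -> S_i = 163 + 3*i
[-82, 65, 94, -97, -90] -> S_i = Random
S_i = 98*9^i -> [98, 882, 7938, 71442, 642978]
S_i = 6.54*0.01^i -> [6.54, 0.07, 0.0, 0.0, 0.0]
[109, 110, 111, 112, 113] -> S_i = 109 + 1*i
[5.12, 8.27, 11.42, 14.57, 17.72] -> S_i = 5.12 + 3.15*i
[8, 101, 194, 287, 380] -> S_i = 8 + 93*i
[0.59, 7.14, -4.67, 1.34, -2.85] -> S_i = Random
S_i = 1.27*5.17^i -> [1.27, 6.57, 33.95, 175.5, 907.33]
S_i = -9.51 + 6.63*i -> [-9.51, -2.88, 3.75, 10.38, 17.01]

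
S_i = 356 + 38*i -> [356, 394, 432, 470, 508]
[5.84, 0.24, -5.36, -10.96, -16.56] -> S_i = 5.84 + -5.60*i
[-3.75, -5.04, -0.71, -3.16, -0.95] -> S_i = Random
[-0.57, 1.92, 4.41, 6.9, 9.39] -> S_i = -0.57 + 2.49*i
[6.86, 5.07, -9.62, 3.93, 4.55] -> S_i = Random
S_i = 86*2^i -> [86, 172, 344, 688, 1376]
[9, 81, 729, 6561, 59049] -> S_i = 9*9^i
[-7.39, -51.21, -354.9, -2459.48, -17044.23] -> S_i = -7.39*6.93^i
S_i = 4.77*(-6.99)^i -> [4.77, -33.34, 233.06, -1629.11, 11387.47]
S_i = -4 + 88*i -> [-4, 84, 172, 260, 348]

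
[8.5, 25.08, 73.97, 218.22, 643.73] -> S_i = 8.50*2.95^i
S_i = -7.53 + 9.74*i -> [-7.53, 2.21, 11.95, 21.69, 31.43]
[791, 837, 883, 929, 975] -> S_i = 791 + 46*i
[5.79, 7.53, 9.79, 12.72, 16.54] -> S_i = 5.79*1.30^i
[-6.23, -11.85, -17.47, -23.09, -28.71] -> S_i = -6.23 + -5.62*i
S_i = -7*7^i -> [-7, -49, -343, -2401, -16807]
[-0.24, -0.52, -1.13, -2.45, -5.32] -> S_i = -0.24*2.17^i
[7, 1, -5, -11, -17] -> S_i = 7 + -6*i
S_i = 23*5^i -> [23, 115, 575, 2875, 14375]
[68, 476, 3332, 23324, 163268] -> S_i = 68*7^i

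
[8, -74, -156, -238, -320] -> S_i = 8 + -82*i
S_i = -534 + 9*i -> [-534, -525, -516, -507, -498]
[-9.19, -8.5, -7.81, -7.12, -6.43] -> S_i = -9.19 + 0.69*i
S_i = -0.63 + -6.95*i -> [-0.63, -7.58, -14.53, -21.48, -28.43]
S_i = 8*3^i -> [8, 24, 72, 216, 648]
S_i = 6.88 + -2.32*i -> [6.88, 4.56, 2.24, -0.08, -2.4]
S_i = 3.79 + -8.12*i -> [3.79, -4.33, -12.45, -20.57, -28.69]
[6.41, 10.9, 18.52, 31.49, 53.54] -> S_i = 6.41*1.70^i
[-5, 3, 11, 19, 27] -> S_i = -5 + 8*i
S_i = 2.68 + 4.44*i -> [2.68, 7.12, 11.56, 16.0, 20.44]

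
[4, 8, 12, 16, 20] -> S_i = 4 + 4*i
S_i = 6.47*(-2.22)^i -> [6.47, -14.36, 31.89, -70.79, 157.15]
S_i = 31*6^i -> [31, 186, 1116, 6696, 40176]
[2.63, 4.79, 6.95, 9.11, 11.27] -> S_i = 2.63 + 2.16*i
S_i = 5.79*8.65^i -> [5.79, 50.08, 433.22, 3747.37, 32414.77]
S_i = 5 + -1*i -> [5, 4, 3, 2, 1]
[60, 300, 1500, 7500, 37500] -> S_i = 60*5^i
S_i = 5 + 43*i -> [5, 48, 91, 134, 177]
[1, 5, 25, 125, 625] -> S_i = 1*5^i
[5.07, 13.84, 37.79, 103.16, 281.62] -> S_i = 5.07*2.73^i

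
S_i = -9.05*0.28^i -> [-9.05, -2.53, -0.71, -0.2, -0.06]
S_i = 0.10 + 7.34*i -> [0.1, 7.44, 14.78, 22.12, 29.46]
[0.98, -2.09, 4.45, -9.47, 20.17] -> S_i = 0.98*(-2.13)^i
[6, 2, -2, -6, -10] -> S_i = 6 + -4*i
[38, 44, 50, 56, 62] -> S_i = 38 + 6*i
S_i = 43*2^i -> [43, 86, 172, 344, 688]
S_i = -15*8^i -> [-15, -120, -960, -7680, -61440]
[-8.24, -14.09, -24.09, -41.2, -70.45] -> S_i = -8.24*1.71^i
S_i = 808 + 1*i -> [808, 809, 810, 811, 812]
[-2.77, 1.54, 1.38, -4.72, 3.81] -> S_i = Random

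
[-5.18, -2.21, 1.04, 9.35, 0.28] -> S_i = Random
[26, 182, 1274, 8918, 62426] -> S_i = 26*7^i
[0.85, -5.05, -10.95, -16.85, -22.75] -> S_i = 0.85 + -5.90*i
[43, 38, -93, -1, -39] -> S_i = Random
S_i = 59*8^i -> [59, 472, 3776, 30208, 241664]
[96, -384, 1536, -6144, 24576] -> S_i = 96*-4^i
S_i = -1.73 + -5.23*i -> [-1.73, -6.96, -12.19, -17.42, -22.65]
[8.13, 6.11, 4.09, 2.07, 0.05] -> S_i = 8.13 + -2.02*i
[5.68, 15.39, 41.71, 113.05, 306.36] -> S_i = 5.68*2.71^i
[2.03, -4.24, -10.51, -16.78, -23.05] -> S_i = 2.03 + -6.27*i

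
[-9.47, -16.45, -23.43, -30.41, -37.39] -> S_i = -9.47 + -6.98*i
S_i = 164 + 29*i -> [164, 193, 222, 251, 280]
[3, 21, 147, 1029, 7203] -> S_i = 3*7^i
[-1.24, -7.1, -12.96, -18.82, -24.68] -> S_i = -1.24 + -5.86*i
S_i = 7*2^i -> [7, 14, 28, 56, 112]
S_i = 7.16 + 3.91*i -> [7.16, 11.07, 14.98, 18.89, 22.8]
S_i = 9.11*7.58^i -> [9.11, 69.05, 523.43, 3967.58, 30074.28]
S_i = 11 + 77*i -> [11, 88, 165, 242, 319]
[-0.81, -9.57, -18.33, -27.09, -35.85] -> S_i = -0.81 + -8.76*i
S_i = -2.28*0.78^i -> [-2.28, -1.78, -1.39, -1.08, -0.84]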